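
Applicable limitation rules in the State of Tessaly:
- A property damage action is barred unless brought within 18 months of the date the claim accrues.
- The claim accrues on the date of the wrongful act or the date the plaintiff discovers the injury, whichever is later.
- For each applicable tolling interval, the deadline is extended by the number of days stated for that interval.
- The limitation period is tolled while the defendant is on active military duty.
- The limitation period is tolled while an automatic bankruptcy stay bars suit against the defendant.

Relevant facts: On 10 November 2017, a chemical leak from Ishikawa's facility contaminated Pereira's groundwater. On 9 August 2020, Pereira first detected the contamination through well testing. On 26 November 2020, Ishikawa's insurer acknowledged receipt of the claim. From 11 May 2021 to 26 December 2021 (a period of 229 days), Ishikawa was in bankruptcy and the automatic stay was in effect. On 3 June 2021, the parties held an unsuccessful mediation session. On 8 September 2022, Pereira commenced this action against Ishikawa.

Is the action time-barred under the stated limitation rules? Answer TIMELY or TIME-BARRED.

TIMELY

Taking the later of the act (10 November 2017) and discovery (9 August 2020), the claim accrued on 9 August 2020.
The untolled deadline — 18 months after 9 August 2020 — is 9 February 2022.
The period was tolled for 229 days by the automatic bankruptcy stay (11 May 2021 to 26 December 2021), pushing the deadline to 26 September 2022.
None of the other events listed affects the running of the period under the stated rules.
Filing on 8 September 2022 beat the 26 September 2022 deadline — the action is timely.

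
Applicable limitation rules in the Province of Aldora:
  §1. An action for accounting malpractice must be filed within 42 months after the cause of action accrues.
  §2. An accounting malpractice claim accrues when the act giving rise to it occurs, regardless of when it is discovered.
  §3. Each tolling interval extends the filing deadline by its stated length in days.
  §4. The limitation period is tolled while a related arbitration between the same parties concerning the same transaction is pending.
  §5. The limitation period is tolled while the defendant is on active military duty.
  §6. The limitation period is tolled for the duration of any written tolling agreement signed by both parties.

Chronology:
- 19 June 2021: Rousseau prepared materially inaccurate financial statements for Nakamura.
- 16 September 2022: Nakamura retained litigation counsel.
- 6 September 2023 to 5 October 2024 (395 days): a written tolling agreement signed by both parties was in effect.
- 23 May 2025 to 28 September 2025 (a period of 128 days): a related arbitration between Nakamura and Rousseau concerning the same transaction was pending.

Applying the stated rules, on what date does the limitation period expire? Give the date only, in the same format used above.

The cause of action accrued on 19 June 2021, the date of the act.
42 months from 19 June 2021 is 19 December 2024.
The period was tolled for 395 days by the written tolling agreement (6 September 2023 to 5 October 2024), pushing the deadline to 18 January 2026.
The period was tolled for 128 days by the pending related arbitration (23 May 2025 to 28 September 2025), pushing the deadline to 26 May 2026.
None of the other events listed affects the running of the period under the stated rules.

26 May 2026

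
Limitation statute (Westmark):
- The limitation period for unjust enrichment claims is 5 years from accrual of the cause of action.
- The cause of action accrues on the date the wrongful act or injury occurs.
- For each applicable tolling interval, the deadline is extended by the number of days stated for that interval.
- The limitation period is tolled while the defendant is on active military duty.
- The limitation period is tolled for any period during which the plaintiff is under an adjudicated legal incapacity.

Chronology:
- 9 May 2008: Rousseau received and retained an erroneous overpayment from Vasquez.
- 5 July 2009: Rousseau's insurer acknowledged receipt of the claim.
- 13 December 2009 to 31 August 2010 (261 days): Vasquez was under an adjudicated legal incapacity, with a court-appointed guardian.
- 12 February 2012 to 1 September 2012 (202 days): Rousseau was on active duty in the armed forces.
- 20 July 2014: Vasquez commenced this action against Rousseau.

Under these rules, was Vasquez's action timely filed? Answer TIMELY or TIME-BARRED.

The cause of action accrued on 9 May 2008, the date of the act.
The untolled deadline — 5 years after 9 May 2008 — is 9 May 2013.
The plaintiff's legal incapacity from 13 December 2009 to 31 August 2010 tolled the period for 261 days, extending the deadline to 25 January 2014.
The period was tolled for 202 days by the defendant's active military service (12 February 2012 to 1 September 2012), pushing the deadline to 15 August 2014.
None of the other events listed affects the running of the period under the stated rules.
The 20 July 2014 filing precedes the 15 August 2014 deadline; the claim is timely.

TIMELY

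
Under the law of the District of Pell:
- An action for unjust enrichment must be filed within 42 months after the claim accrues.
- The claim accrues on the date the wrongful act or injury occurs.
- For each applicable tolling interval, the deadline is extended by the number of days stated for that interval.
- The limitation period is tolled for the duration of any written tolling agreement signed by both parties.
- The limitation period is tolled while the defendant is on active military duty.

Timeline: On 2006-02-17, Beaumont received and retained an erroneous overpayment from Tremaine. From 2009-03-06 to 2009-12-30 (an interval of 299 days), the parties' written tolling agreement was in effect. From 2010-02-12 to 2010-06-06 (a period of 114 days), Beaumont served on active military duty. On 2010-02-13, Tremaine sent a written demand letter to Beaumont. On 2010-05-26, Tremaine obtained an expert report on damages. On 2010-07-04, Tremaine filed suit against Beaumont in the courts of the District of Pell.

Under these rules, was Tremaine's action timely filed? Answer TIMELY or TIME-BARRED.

TIMELY

The claim accrued on 2006-02-17, the date of the act.
The untolled deadline — 42 months after 2006-02-17 — is 2009-08-17.
The written tolling agreement from 2009-03-06 to 2009-12-30 tolled the period for 299 days, extending the deadline to 2010-06-12.
Because the defendant's active military service ran from 2010-02-12 to 2010-06-06, the deadline is extended by 114 days to 2010-10-04.
None of the other events listed affects the running of the period under the stated rules.
Filing on 2010-07-04 beat the 2010-10-04 deadline — the action is timely.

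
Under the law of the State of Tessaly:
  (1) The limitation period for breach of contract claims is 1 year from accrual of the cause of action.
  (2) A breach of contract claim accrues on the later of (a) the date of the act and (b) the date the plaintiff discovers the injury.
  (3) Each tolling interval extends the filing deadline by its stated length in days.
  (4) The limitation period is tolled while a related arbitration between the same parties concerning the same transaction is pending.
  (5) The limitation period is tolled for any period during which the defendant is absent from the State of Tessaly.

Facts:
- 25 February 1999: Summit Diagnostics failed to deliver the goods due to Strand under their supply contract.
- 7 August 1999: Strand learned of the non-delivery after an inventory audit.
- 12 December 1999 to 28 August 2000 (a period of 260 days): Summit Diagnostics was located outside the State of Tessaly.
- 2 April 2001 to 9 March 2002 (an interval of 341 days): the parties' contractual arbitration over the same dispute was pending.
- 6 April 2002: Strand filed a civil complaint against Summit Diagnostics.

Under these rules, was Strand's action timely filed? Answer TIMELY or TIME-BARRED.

The claim accrued on 7 August 1999 — the later of the 25 February 1999 act and the 7 August 1999 discovery.
The untolled deadline — 1 year after 7 August 1999 — is 7 August 2000.
The defendant's absence from the jurisdiction from 12 December 1999 to 28 August 2000 tolled the period for 260 days, extending the deadline to 24 April 2001.
The pending related arbitration from 2 April 2001 to 9 March 2002 tolled the period for 341 days, extending the deadline to 31 March 2002.
Filing on 6 April 2002 missed the 31 March 2002 deadline — the action is time-barred.

TIME-BARRED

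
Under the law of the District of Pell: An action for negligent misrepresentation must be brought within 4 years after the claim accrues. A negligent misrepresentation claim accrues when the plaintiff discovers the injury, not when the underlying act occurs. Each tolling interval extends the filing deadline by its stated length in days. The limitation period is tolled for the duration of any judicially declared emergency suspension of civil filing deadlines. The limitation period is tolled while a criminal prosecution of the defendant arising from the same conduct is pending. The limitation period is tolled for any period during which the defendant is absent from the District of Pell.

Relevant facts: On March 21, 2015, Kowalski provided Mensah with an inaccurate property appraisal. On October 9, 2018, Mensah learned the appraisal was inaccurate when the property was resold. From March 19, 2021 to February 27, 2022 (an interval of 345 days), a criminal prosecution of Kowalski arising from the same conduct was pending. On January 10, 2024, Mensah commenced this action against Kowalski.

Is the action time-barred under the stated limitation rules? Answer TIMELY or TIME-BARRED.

TIME-BARRED

Under the discovery rule, the claim accrued on October 9, 2018, when Mensah discovered the injury — not on the March 21, 2015 date of the underlying act.
4 years from October 9, 2018 is October 9, 2022.
Because the pending criminal prosecution ran from March 19, 2021 to February 27, 2022, the deadline is extended by 345 days to September 19, 2023.
The January 10, 2024 filing falls after the September 19, 2023 deadline; the claim is time-barred.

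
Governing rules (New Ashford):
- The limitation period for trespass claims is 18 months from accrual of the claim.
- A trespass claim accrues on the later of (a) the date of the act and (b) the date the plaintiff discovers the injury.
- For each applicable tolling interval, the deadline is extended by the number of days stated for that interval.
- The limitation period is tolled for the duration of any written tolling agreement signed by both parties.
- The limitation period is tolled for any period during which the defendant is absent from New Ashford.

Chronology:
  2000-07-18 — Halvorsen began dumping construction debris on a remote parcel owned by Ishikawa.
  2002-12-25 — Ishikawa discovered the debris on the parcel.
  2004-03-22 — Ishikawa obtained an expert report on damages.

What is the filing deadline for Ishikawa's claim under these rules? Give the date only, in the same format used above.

2004-06-25

The claim accrued on 2002-12-25 — the later of the 2000-07-18 act and the 2002-12-25 discovery.
The untolled deadline — 18 months after 2002-12-25 — is 2004-06-25.
Nothing else in the chronology tolls or restarts the period.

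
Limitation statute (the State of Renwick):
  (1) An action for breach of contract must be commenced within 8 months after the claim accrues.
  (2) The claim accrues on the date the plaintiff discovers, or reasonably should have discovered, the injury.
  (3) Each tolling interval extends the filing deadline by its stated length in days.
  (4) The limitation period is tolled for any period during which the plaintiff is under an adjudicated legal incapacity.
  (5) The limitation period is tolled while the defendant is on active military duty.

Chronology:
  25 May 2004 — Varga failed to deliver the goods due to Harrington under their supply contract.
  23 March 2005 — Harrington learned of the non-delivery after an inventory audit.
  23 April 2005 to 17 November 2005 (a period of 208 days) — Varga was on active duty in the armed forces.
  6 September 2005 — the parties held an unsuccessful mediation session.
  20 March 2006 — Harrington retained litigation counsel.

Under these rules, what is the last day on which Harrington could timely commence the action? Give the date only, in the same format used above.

Under the discovery rule, the claim accrued on 23 March 2005, when Harrington discovered the injury — not on the 25 May 2004 date of the underlying act.
Adding the 8 months base period to 23 March 2005 gives a deadline of 23 November 2005, before any tolling.
The defendant's active military service from 23 April 2005 to 17 November 2005 tolled the period for 208 days, extending the deadline to 19 June 2006.
Nothing else in the chronology tolls or restarts the period.

19 June 2006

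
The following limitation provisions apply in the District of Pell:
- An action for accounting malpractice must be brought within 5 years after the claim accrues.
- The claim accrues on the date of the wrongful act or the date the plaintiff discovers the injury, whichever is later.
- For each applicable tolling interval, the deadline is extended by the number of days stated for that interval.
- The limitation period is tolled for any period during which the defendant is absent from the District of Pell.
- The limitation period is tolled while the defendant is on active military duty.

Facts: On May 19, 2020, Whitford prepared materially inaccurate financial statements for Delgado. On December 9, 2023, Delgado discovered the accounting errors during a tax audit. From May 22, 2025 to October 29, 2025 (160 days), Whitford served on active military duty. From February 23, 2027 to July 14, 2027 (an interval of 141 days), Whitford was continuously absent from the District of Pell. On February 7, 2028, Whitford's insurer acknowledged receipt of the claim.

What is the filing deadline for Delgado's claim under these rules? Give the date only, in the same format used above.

October 6, 2029

Taking the later of the act (May 19, 2020) and discovery (December 9, 2023), the claim accrued on December 9, 2023.
The untolled deadline — 5 years after December 9, 2023 — is December 9, 2028.
The period was tolled for 160 days by the defendant's active military service (May 22, 2025 to October 29, 2025), pushing the deadline to May 18, 2029.
Because the defendant's absence from the jurisdiction ran from February 23, 2027 to July 14, 2027, the deadline is extended by 141 days to October 6, 2029.
None of the other events listed affects the running of the period under the stated rules.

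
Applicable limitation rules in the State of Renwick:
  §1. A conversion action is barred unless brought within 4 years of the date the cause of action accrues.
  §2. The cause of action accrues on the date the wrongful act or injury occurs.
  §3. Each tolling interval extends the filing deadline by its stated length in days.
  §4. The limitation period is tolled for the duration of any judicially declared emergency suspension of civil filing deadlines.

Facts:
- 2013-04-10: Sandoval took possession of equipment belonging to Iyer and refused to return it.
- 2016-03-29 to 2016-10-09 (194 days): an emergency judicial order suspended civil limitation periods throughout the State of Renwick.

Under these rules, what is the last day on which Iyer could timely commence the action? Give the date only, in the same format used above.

The cause of action accrued on 2013-04-10, the date of the act.
4 years from 2013-04-10 is 2017-04-10.
The period was tolled for 194 days by the emergency suspension of filing deadlines (2016-03-29 to 2016-10-09), pushing the deadline to 2017-10-21.

2017-10-21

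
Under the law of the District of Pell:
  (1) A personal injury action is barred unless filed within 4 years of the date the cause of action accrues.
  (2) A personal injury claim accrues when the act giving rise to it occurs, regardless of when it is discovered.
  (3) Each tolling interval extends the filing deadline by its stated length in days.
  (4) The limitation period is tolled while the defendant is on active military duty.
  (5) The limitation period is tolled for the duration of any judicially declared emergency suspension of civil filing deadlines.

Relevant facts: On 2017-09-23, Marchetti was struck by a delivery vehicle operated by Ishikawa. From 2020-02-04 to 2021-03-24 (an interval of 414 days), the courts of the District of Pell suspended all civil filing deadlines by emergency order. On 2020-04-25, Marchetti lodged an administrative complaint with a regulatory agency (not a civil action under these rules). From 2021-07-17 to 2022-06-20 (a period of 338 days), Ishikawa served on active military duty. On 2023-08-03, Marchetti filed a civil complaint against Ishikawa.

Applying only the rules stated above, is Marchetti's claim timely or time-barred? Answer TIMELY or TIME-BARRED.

TIMELY

The claim accrued on 2017-09-23, when the wrongful act occurred.
The untolled deadline — 4 years after 2017-09-23 — is 2021-09-23.
Because the emergency suspension of filing deadlines ran from 2020-02-04 to 2021-03-24, the deadline is extended by 414 days to 2022-11-11.
The defendant's active military service from 2021-07-17 to 2022-06-20 tolled the period for 338 days, extending the deadline to 2023-10-15.
The other events in the timeline have no effect on the limitation period under the stated rules.
Filing on 2023-08-03 beat the 2023-10-15 deadline — the action is timely.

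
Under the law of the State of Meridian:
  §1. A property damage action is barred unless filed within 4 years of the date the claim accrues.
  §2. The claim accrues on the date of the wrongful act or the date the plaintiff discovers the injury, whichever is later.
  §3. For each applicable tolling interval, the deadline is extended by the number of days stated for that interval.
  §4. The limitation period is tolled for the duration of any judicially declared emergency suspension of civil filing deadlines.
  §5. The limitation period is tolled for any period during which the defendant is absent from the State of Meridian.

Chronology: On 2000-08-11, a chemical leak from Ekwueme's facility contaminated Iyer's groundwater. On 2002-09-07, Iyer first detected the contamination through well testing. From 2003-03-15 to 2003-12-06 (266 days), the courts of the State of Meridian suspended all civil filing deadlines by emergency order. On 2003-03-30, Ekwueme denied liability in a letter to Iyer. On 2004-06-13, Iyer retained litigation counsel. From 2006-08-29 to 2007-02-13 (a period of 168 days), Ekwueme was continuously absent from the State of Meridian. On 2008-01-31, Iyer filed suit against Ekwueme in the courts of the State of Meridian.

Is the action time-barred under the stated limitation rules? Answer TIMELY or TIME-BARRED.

TIME-BARRED

Because discovery on 2002-09-07 post-dates the 2000-08-11 act, accrual under the later-of rule falls on 2002-09-07.
The untolled deadline — 4 years after 2002-09-07 — is 2006-09-07.
The period was tolled for 266 days by the emergency suspension of filing deadlines (2003-03-15 to 2003-12-06), pushing the deadline to 2007-05-31.
The defendant's absence from the jurisdiction from 2006-08-29 to 2007-02-13 tolled the period for 168 days, extending the deadline to 2007-11-15.
The other events in the timeline have no effect on the limitation period under the stated rules.
The 2008-01-31 filing falls after the 2007-11-15 deadline; the claim is time-barred.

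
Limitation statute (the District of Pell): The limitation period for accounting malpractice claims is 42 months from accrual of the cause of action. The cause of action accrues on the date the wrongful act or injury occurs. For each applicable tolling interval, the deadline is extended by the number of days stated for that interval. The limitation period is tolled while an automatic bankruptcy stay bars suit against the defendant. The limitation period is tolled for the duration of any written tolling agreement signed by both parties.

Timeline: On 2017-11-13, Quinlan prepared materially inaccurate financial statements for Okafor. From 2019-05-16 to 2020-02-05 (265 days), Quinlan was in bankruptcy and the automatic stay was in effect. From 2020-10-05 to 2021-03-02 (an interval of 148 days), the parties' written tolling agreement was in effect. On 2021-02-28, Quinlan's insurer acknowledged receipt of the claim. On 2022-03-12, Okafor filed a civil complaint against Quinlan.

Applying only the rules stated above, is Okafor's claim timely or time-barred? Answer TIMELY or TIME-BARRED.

The cause of action accrued on 2017-11-13, the date of the act.
42 months from 2017-11-13 is 2021-05-13.
The automatic bankruptcy stay from 2019-05-16 to 2020-02-05 tolled the period for 265 days, extending the deadline to 2022-02-02.
Because the written tolling agreement ran from 2020-10-05 to 2021-03-02, the deadline is extended by 148 days to 2022-06-30.
The other events in the timeline have no effect on the limitation period under the stated rules.
Okafor filed on 2022-03-12, before the 2022-06-30 deadline, so the action is timely.

TIMELY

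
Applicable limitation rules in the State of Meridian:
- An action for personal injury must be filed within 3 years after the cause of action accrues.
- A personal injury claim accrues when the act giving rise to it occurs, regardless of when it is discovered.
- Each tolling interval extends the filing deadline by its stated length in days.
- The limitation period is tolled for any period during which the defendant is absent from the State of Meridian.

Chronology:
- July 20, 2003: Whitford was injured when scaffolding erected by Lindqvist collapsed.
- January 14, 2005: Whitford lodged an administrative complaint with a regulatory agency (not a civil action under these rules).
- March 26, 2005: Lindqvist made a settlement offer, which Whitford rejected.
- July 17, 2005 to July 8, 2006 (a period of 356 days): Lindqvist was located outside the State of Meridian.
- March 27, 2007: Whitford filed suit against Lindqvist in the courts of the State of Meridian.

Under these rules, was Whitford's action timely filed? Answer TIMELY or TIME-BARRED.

TIMELY

The limitation period began to run on July 20, 2003.
Adding the 3 years base period to July 20, 2003 gives a deadline of July 20, 2006, before any tolling.
Because the defendant's absence from the jurisdiction ran from July 17, 2005 to July 8, 2006, the deadline is extended by 356 days to July 11, 2007.
Nothing else in the chronology tolls or restarts the period.
Whitford filed on March 27, 2007, before the July 11, 2007 deadline, so the action is timely.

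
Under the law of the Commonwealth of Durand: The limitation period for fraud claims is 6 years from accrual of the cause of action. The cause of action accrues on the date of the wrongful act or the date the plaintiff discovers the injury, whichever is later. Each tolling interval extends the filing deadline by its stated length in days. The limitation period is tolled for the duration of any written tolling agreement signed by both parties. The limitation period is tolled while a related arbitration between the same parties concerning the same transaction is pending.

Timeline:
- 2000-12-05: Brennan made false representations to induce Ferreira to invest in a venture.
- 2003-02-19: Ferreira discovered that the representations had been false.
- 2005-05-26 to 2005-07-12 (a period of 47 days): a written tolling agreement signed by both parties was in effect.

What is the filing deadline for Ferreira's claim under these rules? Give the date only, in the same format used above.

2009-04-07

Taking the later of the act (2000-12-05) and discovery (2003-02-19), the claim accrued on 2003-02-19.
The untolled deadline — 6 years after 2003-02-19 — is 2009-02-19.
The period was tolled for 47 days by the written tolling agreement (2005-05-26 to 2005-07-12), pushing the deadline to 2009-04-07.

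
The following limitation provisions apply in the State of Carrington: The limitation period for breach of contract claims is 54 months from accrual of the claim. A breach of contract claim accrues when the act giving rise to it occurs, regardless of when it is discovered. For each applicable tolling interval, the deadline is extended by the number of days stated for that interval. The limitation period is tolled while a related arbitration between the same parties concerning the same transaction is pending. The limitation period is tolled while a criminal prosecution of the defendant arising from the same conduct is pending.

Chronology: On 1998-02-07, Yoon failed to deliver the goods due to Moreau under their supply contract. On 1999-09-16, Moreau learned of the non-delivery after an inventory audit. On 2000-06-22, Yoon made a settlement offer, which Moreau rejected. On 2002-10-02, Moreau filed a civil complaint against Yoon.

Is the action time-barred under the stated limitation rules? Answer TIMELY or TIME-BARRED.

TIME-BARRED

Accrual is governed by the date of the act, so the period began to run on 1998-02-07; the later discovery on 1999-09-16 is irrelevant under the stated rule.
The untolled deadline — 54 months after 1998-02-07 — is 2002-08-07.
None of the other events listed affects the running of the period under the stated rules.
Filing on 2002-10-02 missed the 2002-08-07 deadline — the action is time-barred.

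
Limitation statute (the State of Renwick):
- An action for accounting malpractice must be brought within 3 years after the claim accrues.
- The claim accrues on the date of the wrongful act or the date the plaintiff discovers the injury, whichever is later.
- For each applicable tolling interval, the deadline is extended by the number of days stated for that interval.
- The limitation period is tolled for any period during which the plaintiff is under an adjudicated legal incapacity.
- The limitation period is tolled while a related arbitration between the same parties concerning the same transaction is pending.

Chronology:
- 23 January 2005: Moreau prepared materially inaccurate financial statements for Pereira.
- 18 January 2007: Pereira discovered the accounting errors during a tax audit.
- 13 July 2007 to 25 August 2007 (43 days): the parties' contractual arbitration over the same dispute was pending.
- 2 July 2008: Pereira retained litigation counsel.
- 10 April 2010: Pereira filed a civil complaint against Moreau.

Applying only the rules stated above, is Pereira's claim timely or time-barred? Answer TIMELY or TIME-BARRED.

Taking the later of the act (23 January 2005) and discovery (18 January 2007), the claim accrued on 18 January 2007.
Adding the 3 years base period to 18 January 2007 gives a deadline of 18 January 2010, before any tolling.
The period was tolled for 43 days by the pending related arbitration (13 July 2007 to 25 August 2007), pushing the deadline to 2 March 2010.
The other events in the timeline have no effect on the limitation period under the stated rules.
Pereira filed on 10 April 2010, after the 2 March 2010 deadline, so the action is time-barred.

TIME-BARRED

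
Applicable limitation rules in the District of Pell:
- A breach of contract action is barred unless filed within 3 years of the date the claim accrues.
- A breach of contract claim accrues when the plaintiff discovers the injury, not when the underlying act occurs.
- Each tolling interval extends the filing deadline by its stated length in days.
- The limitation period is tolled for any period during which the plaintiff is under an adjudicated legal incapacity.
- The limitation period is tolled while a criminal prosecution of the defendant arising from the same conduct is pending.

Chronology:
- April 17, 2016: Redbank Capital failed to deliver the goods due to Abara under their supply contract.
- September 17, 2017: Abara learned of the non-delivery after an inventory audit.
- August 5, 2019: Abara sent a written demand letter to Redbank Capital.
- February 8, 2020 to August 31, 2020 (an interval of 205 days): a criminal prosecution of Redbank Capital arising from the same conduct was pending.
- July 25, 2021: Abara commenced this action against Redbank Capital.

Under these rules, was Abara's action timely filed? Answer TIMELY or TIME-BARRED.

TIME-BARRED

The claim did not accrue until Abara discovered the injury on September 17, 2017; the April 17, 2016 act date does not start the clock under the stated rule.
3 years from September 17, 2017 is September 17, 2020.
The period was tolled for 205 days by the pending criminal prosecution (February 8, 2020 to August 31, 2020), pushing the deadline to April 10, 2021.
The other events in the timeline have no effect on the limitation period under the stated rules.
Filing on July 25, 2021 missed the April 10, 2021 deadline — the action is time-barred.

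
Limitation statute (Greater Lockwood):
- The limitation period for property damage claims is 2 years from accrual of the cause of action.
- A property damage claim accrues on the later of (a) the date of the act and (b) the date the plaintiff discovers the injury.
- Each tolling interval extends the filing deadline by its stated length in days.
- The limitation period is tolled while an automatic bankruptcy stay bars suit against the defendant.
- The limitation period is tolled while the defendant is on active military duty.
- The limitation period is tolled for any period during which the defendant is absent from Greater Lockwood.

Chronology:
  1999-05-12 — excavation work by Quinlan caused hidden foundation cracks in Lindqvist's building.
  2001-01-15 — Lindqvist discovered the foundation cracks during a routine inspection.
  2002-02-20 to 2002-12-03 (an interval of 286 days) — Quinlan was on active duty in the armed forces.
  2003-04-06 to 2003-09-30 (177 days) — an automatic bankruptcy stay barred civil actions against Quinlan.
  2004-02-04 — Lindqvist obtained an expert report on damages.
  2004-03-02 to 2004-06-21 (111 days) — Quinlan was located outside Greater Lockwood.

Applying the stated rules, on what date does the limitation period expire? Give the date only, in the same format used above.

2004-08-11

Taking the later of the act (1999-05-12) and discovery (2001-01-15), the claim accrued on 2001-01-15.
The untolled deadline — 2 years after 2001-01-15 — is 2003-01-15.
The defendant's active military service from 2002-02-20 to 2002-12-03 tolled the period for 286 days, extending the deadline to 2003-10-28.
The period was tolled for 177 days by the automatic bankruptcy stay (2003-04-06 to 2003-09-30), pushing the deadline to 2004-04-22.
Because the defendant's absence from the jurisdiction ran from 2004-03-02 to 2004-06-21, the deadline is extended by 111 days to 2004-08-11.
The other events in the timeline have no effect on the limitation period under the stated rules.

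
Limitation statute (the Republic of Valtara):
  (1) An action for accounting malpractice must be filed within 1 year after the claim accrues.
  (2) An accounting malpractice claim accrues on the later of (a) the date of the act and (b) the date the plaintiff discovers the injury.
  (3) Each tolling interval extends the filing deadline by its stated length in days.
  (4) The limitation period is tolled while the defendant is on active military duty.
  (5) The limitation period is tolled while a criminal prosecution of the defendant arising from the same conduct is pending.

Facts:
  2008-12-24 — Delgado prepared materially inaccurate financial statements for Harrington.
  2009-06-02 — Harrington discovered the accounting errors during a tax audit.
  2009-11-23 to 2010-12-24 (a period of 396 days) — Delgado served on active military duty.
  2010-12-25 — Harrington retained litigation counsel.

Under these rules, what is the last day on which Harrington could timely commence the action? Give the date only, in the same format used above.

Taking the later of the act (2008-12-24) and discovery (2009-06-02), the claim accrued on 2009-06-02.
Adding the 1 year base period to 2009-06-02 gives a deadline of 2010-06-02, before any tolling.
The period was tolled for 396 days by the defendant's active military service (2009-11-23 to 2010-12-24), pushing the deadline to 2011-07-03.
None of the other events listed affects the running of the period under the stated rules.

2011-07-03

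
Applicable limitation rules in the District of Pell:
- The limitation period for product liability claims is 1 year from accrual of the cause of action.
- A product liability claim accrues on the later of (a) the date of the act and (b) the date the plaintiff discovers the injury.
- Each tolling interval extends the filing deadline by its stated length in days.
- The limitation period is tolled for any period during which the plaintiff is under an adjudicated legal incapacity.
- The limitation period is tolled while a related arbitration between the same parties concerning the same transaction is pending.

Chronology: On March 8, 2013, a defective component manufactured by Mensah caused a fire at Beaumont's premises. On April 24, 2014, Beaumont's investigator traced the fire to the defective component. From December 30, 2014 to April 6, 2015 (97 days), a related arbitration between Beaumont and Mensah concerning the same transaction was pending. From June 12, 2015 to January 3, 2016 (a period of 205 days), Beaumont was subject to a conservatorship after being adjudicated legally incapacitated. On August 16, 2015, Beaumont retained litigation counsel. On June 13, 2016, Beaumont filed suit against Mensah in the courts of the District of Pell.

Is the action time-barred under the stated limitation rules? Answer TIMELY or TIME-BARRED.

TIME-BARRED

Taking the later of the act (March 8, 2013) and discovery (April 24, 2014), the claim accrued on April 24, 2014.
Adding the 1 year base period to April 24, 2014 gives a deadline of April 24, 2015, before any tolling.
The pending related arbitration from December 30, 2014 to April 6, 2015 tolled the period for 97 days, extending the deadline to July 30, 2015.
Because the plaintiff's legal incapacity ran from June 12, 2015 to January 3, 2016, the deadline is extended by 205 days to February 20, 2016.
The other events in the timeline have no effect on the limitation period under the stated rules.
The June 13, 2016 filing falls after the February 20, 2016 deadline; the claim is time-barred.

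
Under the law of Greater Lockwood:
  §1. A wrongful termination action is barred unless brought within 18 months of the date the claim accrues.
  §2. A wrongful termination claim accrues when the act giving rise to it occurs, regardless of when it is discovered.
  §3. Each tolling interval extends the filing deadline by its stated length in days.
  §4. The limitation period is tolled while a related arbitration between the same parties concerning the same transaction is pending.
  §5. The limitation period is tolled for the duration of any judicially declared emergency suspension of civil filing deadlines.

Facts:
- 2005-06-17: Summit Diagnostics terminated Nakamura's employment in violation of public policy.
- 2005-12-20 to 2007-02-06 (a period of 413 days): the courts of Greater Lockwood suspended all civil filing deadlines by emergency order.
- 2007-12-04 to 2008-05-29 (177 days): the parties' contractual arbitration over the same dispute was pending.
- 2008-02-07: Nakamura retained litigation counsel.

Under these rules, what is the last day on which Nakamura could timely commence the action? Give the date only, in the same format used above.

The claim accrued on 2005-06-17, when the wrongful act occurred.
18 months from 2005-06-17 is 2006-12-17.
Because the emergency suspension of filing deadlines ran from 2005-12-20 to 2007-02-06, the deadline is extended by 413 days to 2008-02-03.
The period was tolled for 177 days by the pending related arbitration (2007-12-04 to 2008-05-29), pushing the deadline to 2008-07-29.
The other events in the timeline have no effect on the limitation period under the stated rules.

2008-07-29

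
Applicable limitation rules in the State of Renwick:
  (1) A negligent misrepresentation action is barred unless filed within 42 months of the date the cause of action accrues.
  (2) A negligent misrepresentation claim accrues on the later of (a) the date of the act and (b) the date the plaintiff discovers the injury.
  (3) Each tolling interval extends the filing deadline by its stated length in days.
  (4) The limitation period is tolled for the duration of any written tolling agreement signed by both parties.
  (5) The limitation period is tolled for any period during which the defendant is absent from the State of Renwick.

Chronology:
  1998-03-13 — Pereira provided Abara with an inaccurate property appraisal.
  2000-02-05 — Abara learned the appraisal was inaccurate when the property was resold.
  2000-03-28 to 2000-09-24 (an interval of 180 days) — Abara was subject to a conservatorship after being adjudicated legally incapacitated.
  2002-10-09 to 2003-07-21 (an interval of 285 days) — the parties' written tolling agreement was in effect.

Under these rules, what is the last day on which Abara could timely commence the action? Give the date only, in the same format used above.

The claim accrued on 2000-02-05 — the later of the 1998-03-13 act and the 2000-02-05 discovery.
Adding the 42 months base period to 2000-02-05 gives a deadline of 2003-08-05, before any tolling.
The written tolling agreement from 2002-10-09 to 2003-07-21 tolled the period for 285 days, extending the deadline to 2004-05-16.
The plaintiff's legal incapacity from 2000-03-28 to 2000-09-24 does not toll the period, because no stated rule makes the plaintiff's incapacity a tolling event.

2004-05-16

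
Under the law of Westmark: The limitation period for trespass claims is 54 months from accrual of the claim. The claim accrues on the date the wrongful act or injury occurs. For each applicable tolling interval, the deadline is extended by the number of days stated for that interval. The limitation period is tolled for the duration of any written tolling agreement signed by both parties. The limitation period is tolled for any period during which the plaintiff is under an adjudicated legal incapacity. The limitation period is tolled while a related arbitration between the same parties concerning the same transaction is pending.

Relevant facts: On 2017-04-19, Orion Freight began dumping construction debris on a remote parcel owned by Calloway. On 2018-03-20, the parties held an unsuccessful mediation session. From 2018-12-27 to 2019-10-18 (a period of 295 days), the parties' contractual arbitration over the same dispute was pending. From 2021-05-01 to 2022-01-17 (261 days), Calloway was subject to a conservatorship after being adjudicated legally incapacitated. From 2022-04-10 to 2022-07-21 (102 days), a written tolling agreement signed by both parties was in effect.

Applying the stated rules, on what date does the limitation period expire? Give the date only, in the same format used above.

2023-08-08

The claim accrued on 2017-04-19, when the wrongful act occurred.
Adding the 54 months base period to 2017-04-19 gives a deadline of 2021-10-19, before any tolling.
Because the pending related arbitration ran from 2018-12-27 to 2019-10-18, the deadline is extended by 295 days to 2022-08-10.
The period was tolled for 261 days by the plaintiff's legal incapacity (2021-05-01 to 2022-01-17), pushing the deadline to 2023-04-28.
Because the written tolling agreement ran from 2022-04-10 to 2022-07-21, the deadline is extended by 102 days to 2023-08-08.
None of the other events listed affects the running of the period under the stated rules.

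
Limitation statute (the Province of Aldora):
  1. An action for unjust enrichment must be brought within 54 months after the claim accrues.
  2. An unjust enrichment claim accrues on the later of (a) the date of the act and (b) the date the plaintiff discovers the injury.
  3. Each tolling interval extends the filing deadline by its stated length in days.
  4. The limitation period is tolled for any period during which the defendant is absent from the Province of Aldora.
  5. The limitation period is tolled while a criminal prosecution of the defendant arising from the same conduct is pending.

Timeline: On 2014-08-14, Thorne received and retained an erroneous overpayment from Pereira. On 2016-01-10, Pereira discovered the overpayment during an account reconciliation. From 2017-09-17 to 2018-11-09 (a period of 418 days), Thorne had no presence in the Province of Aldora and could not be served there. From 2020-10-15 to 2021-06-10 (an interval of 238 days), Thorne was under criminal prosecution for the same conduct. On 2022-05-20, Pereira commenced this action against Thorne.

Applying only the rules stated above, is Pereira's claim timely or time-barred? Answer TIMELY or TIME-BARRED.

TIME-BARRED

The claim accrued on 2016-01-10 — the later of the 2014-08-14 act and the 2016-01-10 discovery.
Adding the 54 months base period to 2016-01-10 gives a deadline of 2020-07-10, before any tolling.
The period was tolled for 418 days by the defendant's absence from the jurisdiction (2017-09-17 to 2018-11-09), pushing the deadline to 2021-09-01.
The pending criminal prosecution from 2020-10-15 to 2021-06-10 tolled the period for 238 days, extending the deadline to 2022-04-27.
The 2022-05-20 filing falls after the 2022-04-27 deadline; the claim is time-barred.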